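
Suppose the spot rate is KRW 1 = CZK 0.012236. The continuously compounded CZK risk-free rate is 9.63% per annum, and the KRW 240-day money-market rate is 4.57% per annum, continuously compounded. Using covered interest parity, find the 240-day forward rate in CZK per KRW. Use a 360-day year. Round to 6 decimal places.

T = 240/360 years.
CZK growth factor: e^(0.0963×240/360) = 1.0663056.
KRW accumulates by e^(0.0457×240/360) = 1.0309355.
Forward (CZK per KRW) = 0.012236 × 1.0663056 / 1.0309355 = 0.01265580.

0.012656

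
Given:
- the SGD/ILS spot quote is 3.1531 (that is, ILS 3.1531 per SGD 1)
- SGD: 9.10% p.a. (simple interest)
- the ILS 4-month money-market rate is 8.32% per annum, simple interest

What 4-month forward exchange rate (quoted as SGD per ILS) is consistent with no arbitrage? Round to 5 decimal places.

T = 4/12 years.
ILS growth factor: 1 + 0.0832×4/12 = 1.0277333.
Growth of 1 SGD over T: 1 + 0.0910×4/12 = 1.0303333.
So F = 3.1531 × 1.0277333 / 1.0303333 = 3.145143 (ILS/SGD).
Invert for SGD per ILS: 1 / 3.145143 = 0.31795.

0.31795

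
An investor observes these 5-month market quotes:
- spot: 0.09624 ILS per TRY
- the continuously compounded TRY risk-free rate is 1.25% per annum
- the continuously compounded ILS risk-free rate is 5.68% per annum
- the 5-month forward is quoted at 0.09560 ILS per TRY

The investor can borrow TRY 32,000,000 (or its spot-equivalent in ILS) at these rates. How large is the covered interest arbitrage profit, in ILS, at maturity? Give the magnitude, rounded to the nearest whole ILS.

T = 5/12 years.
Route A — deposit TRY, sell forward: 32,000,000 × 1.00522192 × 0.09560 = ILS 3,075,174.90.
Route B — convert at spot, deposit ILS: 32,000,000 × 0.09624 × 1.023948945 = ILS 3,153,435.09.
The quoted forward undervalues TRY, so borrow TRY, convert to ILS at spot, deposit the ILS at 5.68%, and buy TRY forward at 0.09560 to cover the loan.
Arbitrage profit = |3,075,174.90 − 3,153,435.09| = ILS 78,260.

ILS 78,260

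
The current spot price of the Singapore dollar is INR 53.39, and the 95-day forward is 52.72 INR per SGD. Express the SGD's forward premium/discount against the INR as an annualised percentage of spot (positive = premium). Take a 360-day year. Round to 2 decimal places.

-4.76%

T = 95/360 years.
SGD trades forward at -1.25492% vs spot over the period.
Annualise by dividing by T: -0.0125492 / (95/360) = -0.047555 → -4.76%.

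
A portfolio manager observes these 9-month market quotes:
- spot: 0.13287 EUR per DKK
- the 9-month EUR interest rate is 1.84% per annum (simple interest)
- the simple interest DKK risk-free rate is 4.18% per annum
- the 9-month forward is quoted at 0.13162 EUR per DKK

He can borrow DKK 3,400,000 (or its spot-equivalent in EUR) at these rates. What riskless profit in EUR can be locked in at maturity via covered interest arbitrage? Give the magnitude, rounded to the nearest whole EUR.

EUR 3,545

T = 9/12 years.
Keep in DKK, deliver into the forward: 3,400,000·1.031350·0.13162 = EUR 461,537.38.
Swap to EUR now, deposit: 3,400,000·0.13287·1.013800 = EUR 457,992.26.
The quoted forward overvalues DKK, so borrow EUR, buy DKK at spot, deposit the DKK at 4.18%, and sell the proceeds forward at 0.13162.
Profit = 461,537.38 − 457,992.26 = EUR 3,545.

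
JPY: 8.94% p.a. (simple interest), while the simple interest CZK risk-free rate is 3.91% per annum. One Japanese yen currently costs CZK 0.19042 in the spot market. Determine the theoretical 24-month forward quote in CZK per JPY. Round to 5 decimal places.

T = 2 years.
CZK accumulates by 1 + 0.0391×2 = 1.078200.
Growth of 1 JPY over T: 1 + 0.0894×2 = 1.178800.
CIP: F = S · (grow CZK)/(grow JPY) = 0.19042 × 1.078200/1.178800 = 0.1741694 CZK per JPY.

0.17417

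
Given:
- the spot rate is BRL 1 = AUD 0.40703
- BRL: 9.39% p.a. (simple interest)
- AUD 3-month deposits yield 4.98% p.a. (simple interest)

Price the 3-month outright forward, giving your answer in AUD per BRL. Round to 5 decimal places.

T = 3/12 years.
Growth of 1 AUD over T: 1 + 0.0498×3/12 = 1.012450.
BRL growth factor: 1 + 0.0939×3/12 = 1.023475.
CIP: F = S · (grow AUD)/(grow BRL) = 0.40703 × 1.012450/1.023475 = 0.4026454 AUD per BRL.

0.40265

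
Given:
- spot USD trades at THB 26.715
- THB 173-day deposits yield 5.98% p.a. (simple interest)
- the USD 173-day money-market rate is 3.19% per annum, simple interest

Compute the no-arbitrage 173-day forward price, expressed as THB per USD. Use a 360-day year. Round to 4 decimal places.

T = 173/360 years.
THB growth factor: 1 + 0.0598×173/360 = 1.02873722.
USD growth factor: 1 + 0.0319×173/360 = 1.01532972.
CIP: F = S · (grow THB)/(grow USD) = 26.715 × 1.02873722/1.01532972 = 27.067773 THB per USD.

27.0678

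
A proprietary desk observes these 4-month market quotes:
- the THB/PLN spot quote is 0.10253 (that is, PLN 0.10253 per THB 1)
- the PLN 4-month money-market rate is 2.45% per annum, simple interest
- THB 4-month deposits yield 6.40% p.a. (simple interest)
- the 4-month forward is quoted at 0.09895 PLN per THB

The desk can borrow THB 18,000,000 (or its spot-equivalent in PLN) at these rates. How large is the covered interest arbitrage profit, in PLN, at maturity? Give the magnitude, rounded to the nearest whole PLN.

T = 4/12 years.
Keep in THB, deliver into the forward: 18,000,000·1.021333333·0.09895 = PLN 1,819,096.80.
Swap to PLN now, deposit: 18,000,000·0.10253·1.008166667 = PLN 1,860,611.91.
The quoted forward undervalues THB, so borrow THB, convert to PLN at spot, deposit the PLN at 2.45%, and buy THB forward at 0.09895 to cover the loan.
The gap between the two covered legs is PLN 41,515.

PLN 41,515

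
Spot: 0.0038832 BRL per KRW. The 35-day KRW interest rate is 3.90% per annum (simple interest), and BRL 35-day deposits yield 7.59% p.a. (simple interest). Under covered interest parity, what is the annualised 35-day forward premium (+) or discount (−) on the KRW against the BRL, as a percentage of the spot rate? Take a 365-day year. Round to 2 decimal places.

+3.68%

T = 35/365 years.
CIP forward (BRL per KRW) = 0.0038832 × 1.0072781/1.0037397 = 0.0038968891.
Annualised premium = (F − S)/S × (1/T) = (0.0038968891 − 0.0038832)/0.0038832 ÷ (35/365) = 3.68%.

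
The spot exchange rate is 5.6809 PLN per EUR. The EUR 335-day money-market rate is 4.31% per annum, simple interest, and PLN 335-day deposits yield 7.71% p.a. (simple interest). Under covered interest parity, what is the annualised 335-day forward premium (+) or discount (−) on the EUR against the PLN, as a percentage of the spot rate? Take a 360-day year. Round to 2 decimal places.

+3.27%

T = 335/360 years.
CIP forward (PLN per EUR) = 5.6809 × 1.0717458/1.0401069 = 5.8537067.
(F − S)/S ÷ T = (5.8537067 − 5.6809)/5.6809/(335/360) = 0.032689 → 3.27%.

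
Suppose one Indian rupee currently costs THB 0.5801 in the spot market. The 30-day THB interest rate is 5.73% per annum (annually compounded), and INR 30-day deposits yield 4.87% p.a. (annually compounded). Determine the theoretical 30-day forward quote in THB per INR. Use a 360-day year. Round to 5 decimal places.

T = 30/360 years.
Growth of 1 THB over T: (1 + 0.0573)^(30/360) = 1.004654.
Growth of 1 INR over T: (1 + 0.0487)^(30/360) = 1.0039705.
So F = 0.5801 × 1.004654 / 1.0039705 = 0.5804949 (THB/INR).

0.58049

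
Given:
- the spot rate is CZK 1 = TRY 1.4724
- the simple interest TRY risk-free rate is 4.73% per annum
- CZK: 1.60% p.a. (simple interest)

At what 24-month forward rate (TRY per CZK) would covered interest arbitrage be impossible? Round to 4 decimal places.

T = 2 years.
Growth of 1 TRY over T: 1 + 0.0473×2 = 1.094600.
Growth of 1 CZK over T: 1 + 0.0160×2 = 1.032000.
CIP: F = S · (grow TRY)/(grow CZK) = 1.4724 × 1.094600/1.032000 = 1.561714 TRY per CZK.

1.5617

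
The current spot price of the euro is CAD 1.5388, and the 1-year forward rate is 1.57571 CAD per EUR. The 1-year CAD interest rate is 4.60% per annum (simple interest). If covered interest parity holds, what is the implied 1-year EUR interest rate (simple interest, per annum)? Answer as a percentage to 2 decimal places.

2.15%

T = 1 year.
By CIP, F/S equals the CAD-to-EUR growth ratio: 1.57571/1.5388 = 1.0239862.
The CAD side grows by 1 + 0.0460×1 = 1.046000.
That pins the EUR growth at 1.0214981.
r = (1.0214981 − 1)/1 = 0.021498 → 2.15%.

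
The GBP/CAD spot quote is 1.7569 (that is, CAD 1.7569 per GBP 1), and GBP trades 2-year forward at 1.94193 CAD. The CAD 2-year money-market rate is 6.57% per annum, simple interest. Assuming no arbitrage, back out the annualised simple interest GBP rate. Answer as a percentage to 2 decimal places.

T = 2 years.
F/S = 1.94193/1.7569 = 1.1053162 = (growth of CAD) / (growth of GBP).
CAD growth factor: 1 + 0.0657×2 = 1.131400.
So the GBP growth factor = 1.0235985.
(1.0235985 − 1)/T = 0.011799, i.e. 1.18%.

1.18%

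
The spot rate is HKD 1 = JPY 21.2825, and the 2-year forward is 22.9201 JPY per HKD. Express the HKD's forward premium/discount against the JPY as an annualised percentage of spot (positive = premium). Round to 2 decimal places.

T = 2 years.
Period premium: (22.9201 − 21.2825)/21.2825 = 0.0769458.
×(1/T) gives 3.85% p.a.

+3.85%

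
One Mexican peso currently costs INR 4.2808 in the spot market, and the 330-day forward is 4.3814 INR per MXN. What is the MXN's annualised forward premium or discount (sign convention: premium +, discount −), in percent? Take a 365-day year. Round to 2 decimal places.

+2.60%

T = 330/365 years.
MXN trades forward at +2.35003% vs spot over the period.
Per annum: 0.0235003 / (330/365) = 0.025993 = 2.60%.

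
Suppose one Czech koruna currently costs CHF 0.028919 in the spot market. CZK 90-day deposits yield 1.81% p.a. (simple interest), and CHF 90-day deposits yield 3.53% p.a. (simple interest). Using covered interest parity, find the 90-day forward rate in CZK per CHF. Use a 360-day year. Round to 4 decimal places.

T = 90/360 years.
CHF accumulates by 1 + 0.0353×90/360 = 1.008825.
CZK accumulates by 1 + 0.0181×90/360 = 1.004525.
CIP: F = S · (grow CHF)/(grow CZK) = 0.028919 × 1.008825/1.004525 = 0.029042792 CHF per CZK.
Quoted the other way: 1/0.029042792 = 34.4320 CZK per CHF.

34.4320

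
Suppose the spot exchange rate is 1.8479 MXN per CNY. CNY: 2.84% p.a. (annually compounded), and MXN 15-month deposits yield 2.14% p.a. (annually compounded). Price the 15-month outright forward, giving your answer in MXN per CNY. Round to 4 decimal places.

T = 15/12 years.
MXN accumulates by (1 + 0.0214)^(15/12) = 1.0268212.
Growth of 1 CNY over T: (1 + 0.0284)^(15/12) = 1.0356251.
So F = 1.8479 × 1.0268212 / 1.0356251 = 1.832191 (MXN/CNY).

1.8322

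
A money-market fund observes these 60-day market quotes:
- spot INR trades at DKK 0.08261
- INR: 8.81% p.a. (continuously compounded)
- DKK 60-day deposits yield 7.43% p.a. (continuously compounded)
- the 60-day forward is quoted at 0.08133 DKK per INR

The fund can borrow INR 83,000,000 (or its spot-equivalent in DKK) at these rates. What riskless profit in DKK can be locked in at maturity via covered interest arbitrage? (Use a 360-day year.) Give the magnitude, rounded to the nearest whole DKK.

T = 60/360 years.
Keep in INR, deliver into the forward: 83,000,000·1.014791663·0.08133 = DKK 6,850,239.49.
Swap to DKK now, deposit: 83,000,000·0.08261·1.012460324 = DKK 6,942,065.83.
The quoted forward undervalues INR, so borrow INR, convert to DKK at spot, deposit the DKK at 7.43%, and buy INR forward at 0.08133 to cover the loan.
Profit = 6,942,065.83 − 6,850,239.49 = DKK 91,826.

DKK 91,826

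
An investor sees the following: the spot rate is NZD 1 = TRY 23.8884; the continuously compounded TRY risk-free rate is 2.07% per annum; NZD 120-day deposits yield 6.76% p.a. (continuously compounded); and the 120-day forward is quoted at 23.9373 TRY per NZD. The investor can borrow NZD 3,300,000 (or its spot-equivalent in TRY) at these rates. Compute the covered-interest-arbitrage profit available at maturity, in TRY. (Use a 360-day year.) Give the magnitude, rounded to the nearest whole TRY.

T = 120/360 years.
Invest the NZD and cover forward: 3,300,000 × 1.0227891266 × 23.9373 = TRY 80,793,273.53.
Convert at spot and invest in TRY: 3,300,000 × 23.8884 × 1.0069238598 = TRY 79,377,539.78.
The quoted forward overvalues NZD, so borrow TRY, buy NZD at spot, deposit the NZD at 6.76%, and sell the proceeds forward at 23.9373.
Arbitrage profit = |80,793,273.53 − 79,377,539.78| = TRY 1,415,734.

TRY 1,415,734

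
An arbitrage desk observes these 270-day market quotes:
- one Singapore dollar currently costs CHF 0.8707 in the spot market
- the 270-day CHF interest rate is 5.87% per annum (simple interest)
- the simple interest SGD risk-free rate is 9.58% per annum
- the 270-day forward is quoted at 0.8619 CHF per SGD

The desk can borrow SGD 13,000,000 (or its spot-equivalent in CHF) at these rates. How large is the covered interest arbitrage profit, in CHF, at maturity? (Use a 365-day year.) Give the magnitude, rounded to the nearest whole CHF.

T = 270/365 years.
Route A — deposit SGD, sell forward: 13,000,000 × 1.0708657534 × 0.8619 = CHF 11,998,729.51.
Route B — convert at spot, deposit CHF: 13,000,000 × 0.8707 × 1.0434219178 = CHF 11,810,597.03.
The quoted forward overvalues SGD, so borrow CHF, buy SGD at spot, deposit the SGD at 9.58%, and sell the proceeds forward at 0.8619.
Profit = 11,998,729.51 − 11,810,597.03 = CHF 188,132.

CHF 188,132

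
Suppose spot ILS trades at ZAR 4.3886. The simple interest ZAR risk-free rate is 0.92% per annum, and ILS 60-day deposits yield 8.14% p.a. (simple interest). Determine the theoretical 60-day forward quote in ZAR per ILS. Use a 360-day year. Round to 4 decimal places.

T = 60/360 years.
Growth of 1 ZAR over T: 1 + 0.0092×60/360 = 1.0015333.
Growth of 1 ILS over T: 1 + 0.0814×60/360 = 1.0135667.
CIP: F = S · (grow ZAR)/(grow ILS) = 4.3886 × 1.0015333/1.0135667 = 4.336497 ZAR per ILS.

4.3365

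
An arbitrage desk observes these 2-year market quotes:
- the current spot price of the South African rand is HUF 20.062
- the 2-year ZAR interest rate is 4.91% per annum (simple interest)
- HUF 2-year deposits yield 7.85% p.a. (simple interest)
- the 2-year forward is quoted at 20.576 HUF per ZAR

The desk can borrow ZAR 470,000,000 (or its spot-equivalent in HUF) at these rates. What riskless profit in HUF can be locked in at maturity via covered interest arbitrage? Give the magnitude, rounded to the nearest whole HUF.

T = 2 years.
Route A — deposit ZAR, sell forward: 470,000,000 × 1.098200 × 20.576 = HUF 10,620,384,704.00.
Route B — convert at spot, deposit HUF: 470,000,000 × 20.062 × 1.157000 = HUF 10,909,514,980.00.
The quoted forward undervalues ZAR, so borrow ZAR, convert to HUF at spot, deposit the HUF at 7.85%, and buy ZAR forward at 20.576 to cover the loan.
Arbitrage profit = |10,620,384,704.00 − 10,909,514,980.00| = HUF 289,130,276.

HUF 289,130,276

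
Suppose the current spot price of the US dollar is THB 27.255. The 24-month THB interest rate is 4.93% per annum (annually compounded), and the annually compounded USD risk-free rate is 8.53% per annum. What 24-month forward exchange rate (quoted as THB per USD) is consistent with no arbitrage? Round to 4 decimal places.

T = 2 years.
THB accumulates by (1 + 0.0493)^2 = 1.10103049.
USD growth factor: (1 + 0.0853)^2 = 1.17787609.
Forward (THB per USD) = 27.255 × 1.10103049 / 1.17787609 = 25.476861.

25.4769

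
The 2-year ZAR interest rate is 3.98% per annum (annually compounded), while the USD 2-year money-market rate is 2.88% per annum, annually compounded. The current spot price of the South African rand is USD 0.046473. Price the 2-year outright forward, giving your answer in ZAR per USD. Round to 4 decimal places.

T = 2 years.
USD growth factor: (1 + 0.0288)^2 = 1.05842944.
Growth of 1 ZAR over T: (1 + 0.0398)^2 = 1.08118404.
CIP: F = S · (grow USD)/(grow ZAR) = 0.046473 × 1.05842944/1.08118404 = 0.045494929 USD per ZAR.
Invert for ZAR per USD: 1 / 0.045494929 = 21.9805.

21.9805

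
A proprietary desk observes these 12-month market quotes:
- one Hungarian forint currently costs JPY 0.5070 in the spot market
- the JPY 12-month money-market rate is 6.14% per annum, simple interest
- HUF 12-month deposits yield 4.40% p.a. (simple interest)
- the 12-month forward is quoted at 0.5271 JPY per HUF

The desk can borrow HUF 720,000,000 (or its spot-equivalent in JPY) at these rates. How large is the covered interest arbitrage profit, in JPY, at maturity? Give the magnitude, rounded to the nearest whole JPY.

T = 1 year.
Invest the HUF and cover forward: 720,000,000 × 1.044000 × 0.5271 = JPY 396,210,528.00.
Convert at spot and invest in JPY: 720,000,000 × 0.5070 × 1.061400 = JPY 387,453,456.00.
The quoted forward overvalues HUF, so borrow JPY, buy HUF at spot, deposit the HUF at 4.40%, and sell the proceeds forward at 0.5271.
Arbitrage profit = |396,210,528.00 − 387,453,456.00| = JPY 8,757,072.

JPY 8,757,072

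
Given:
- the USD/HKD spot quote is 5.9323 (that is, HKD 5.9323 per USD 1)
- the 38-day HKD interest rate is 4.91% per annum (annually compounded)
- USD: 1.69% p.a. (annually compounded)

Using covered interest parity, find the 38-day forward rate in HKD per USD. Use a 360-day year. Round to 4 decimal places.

5.9519

T = 38/360 years.
HKD accumulates by (1 + 0.0491)^(38/360) = 1.0050724.
Growth of 1 USD over T: (1 + 0.0169)^(38/360) = 1.0017705.
CIP: F = S · (grow HKD)/(grow USD) = 5.9323 × 1.0050724/1.0017705 = 5.951853 HKD per USD.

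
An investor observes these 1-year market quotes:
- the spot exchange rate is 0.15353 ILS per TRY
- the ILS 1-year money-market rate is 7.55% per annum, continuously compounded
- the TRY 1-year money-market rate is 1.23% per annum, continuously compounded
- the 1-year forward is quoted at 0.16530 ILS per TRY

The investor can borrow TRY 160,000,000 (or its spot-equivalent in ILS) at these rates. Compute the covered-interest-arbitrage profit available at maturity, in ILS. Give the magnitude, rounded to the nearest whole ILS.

T = 1 year.
Route A — deposit TRY, sell forward: 160,000,000 × 1.0123759561 × 0.16530 = ILS 26,775,319.29.
Route B — convert at spot, deposit ILS: 160,000,000 × 0.15353 × 1.0784232277 = ILS 26,491,250.90.
The quoted forward overvalues TRY, so borrow ILS, buy TRY at spot, deposit the TRY at 1.23%, and sell the proceeds forward at 0.16530.
Profit = 26,775,319.29 − 26,491,250.90 = ILS 284,068.

ILS 284,068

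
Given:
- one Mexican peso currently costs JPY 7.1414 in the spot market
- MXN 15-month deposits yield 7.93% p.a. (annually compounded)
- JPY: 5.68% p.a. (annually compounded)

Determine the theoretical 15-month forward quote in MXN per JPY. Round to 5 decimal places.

T = 15/12 years.
JPY accumulates by (1 + 0.0568)^(15/12) = 1.0714971.
Growth of 1 MXN over T: (1 + 0.0793)^(15/12) = 1.1000887.
CIP: F = S · (grow JPY)/(grow MXN) = 7.1414 × 1.0714971/1.1000887 = 6.955793 JPY per MXN.
Invert for MXN per JPY: 1 / 6.955793 = 0.14377.

0.14377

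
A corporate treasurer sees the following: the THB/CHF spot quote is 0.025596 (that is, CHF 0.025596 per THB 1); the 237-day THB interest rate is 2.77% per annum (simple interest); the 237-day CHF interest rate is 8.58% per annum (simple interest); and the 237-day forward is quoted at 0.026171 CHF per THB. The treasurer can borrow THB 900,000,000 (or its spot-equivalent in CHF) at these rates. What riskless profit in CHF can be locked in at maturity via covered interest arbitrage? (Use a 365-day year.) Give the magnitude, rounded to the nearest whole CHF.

CHF 342,245

T = 237/365 years.
Invest the THB and cover forward: 900,000,000 × 1.0179860274 × 0.026171 = CHF 23,977,541.09.
Convert at spot and invest in CHF: 900,000,000 × 0.025596 × 1.0557112329 = CHF 24,319,786.25.
The quoted forward undervalues THB, so borrow THB, convert to CHF at spot, deposit the CHF at 8.58%, and buy THB forward at 0.026171 to cover the loan.
Profit = 24,319,786.25 − 23,977,541.09 = CHF 342,245.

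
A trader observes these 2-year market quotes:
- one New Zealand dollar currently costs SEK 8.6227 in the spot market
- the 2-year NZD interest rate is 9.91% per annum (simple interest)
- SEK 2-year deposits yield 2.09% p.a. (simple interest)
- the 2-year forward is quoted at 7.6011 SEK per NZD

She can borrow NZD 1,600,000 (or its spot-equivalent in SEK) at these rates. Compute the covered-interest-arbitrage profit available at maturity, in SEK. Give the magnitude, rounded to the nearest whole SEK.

T = 2 years.
Invest the NZD and cover forward: 1,600,000 × 1.198200 × 7.6011 = SEK 14,572,220.83.
Convert at spot and invest in SEK: 1,600,000 × 8.6227 × 1.041800 = SEK 14,373,006.18.
The quoted forward overvalues NZD, so borrow SEK, buy NZD at spot, deposit the NZD at 9.91%, and sell the proceeds forward at 7.6011.
The gap between the two covered legs is SEK 199,215.

SEK 199,215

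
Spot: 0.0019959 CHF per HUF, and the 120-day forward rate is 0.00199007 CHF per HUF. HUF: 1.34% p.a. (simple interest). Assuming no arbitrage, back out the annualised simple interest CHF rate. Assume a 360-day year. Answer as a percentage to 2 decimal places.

T = 120/360 years.
F/S = 0.00199007/0.0019959 = 0.9970790 = (growth of CHF) / (growth of HUF).
The HUF side grows by 1 + 0.0134×120/360 = 1.0044667.
Hence g_CHF = 1.0015327.
r = (1.0015327 − 1)/(120/360) = 0.004598 → 0.46%.

0.46%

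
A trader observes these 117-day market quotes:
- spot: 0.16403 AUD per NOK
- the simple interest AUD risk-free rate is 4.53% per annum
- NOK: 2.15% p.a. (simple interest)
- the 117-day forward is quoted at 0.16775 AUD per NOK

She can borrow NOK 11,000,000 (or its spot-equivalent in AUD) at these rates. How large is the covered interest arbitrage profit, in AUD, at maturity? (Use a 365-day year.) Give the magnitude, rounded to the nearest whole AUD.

AUD 27,437

T = 117/365 years.
Keep in NOK, deliver into the forward: 11,000,000·1.006891781·0.16775 = AUD 1,857,967.06.
Swap to AUD now, deposit: 11,000,000·0.16403·1.014520822 = AUD 1,830,530.35.
The quoted forward overvalues NOK, so borrow AUD, buy NOK at spot, deposit the NOK at 2.15%, and sell the proceeds forward at 0.16775.
The gap between the two covered legs is AUD 27,437.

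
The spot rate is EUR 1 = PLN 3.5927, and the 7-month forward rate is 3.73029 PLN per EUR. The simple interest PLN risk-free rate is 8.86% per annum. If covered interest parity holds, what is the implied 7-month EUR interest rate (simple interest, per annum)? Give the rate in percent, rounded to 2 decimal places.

T = 7/12 years.
CIP gives F = S · g_PLN/g_EUR, so g_PLN/g_EUR = 3.73029/3.5927 = 1.0382971.
PLN growth factor: 1 + 0.0886×7/12 = 1.0516833.
Hence g_EUR = 1.0128925.
(1.0128925 − 1)/T = 0.022101, i.e. 2.21%.

2.21%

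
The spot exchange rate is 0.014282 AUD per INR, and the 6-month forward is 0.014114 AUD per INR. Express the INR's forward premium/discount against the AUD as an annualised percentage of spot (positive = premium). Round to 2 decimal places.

-2.35%

T = 6/12 years.
INR trades forward at -1.17631% vs spot over the period.
Per annum: -0.0117631 / (6/12) = -0.023526 = -2.35%.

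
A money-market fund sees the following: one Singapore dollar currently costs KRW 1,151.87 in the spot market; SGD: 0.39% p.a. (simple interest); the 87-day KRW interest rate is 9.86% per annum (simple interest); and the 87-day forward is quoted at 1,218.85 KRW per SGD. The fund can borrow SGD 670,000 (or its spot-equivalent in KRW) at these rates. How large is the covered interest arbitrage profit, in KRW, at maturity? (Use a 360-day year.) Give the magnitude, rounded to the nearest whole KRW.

T = 87/360 years.
Route A — deposit SGD, sell forward: 670,000 × 1.0009425 × 1218.85 = KRW 817,399,173.30.
Route B — convert at spot, deposit KRW: 670,000 × 1151.87 × 1.02382833333 = KRW 790,142,485.35.
The quoted forward overvalues SGD, so borrow KRW, buy SGD at spot, deposit the SGD at 0.39%, and sell the proceeds forward at 1,218.85.
Profit = 817,399,173.30 − 790,142,485.35 = KRW 27,256,688.

KRW 27,256,688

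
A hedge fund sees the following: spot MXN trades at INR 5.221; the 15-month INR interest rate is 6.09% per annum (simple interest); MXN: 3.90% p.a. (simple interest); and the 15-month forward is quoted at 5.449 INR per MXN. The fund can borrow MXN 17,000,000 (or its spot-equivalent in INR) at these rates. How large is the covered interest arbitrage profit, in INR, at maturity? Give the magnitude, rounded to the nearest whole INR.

INR 1,635,232

T = 15/12 years.
Keep in MXN, deliver into the forward: 17,000,000·1.048750·5.449 = INR 97,148,858.75.
Swap to INR now, deposit: 17,000,000·5.221·1.076125 = INR 95,513,626.63.
The quoted forward overvalues MXN, so borrow INR, buy MXN at spot, deposit the MXN at 3.90%, and sell the proceeds forward at 5.449.
Profit = 97,148,858.75 − 95,513,626.63 = INR 1,635,232.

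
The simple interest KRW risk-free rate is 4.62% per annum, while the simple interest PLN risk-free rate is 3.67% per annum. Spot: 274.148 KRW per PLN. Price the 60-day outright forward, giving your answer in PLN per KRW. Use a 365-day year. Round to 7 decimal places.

T = 60/365 years.
KRW growth factor: 1 + 0.0462×60/365 = 1.0075945.
Growth of 1 PLN over T: 1 + 0.0367×60/365 = 1.0060329.
Forward (KRW per PLN) = 274.148 × 1.0075945 / 1.0060329 = 274.5735.
Quoted the other way: 1/274.5735 = 0.0036420 PLN per KRW.

0.0036420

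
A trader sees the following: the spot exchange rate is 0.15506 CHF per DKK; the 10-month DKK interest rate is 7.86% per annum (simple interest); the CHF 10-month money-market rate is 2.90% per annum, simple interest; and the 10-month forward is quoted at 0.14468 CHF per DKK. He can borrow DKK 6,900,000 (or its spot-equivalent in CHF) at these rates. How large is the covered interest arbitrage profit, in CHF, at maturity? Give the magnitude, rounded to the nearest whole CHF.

T = 10/12 years.
Route A — deposit DKK, sell forward: 6,900,000 × 1.065500 × 0.14468 = CHF 1,063,680.13.
Route B — convert at spot, deposit CHF: 6,900,000 × 0.15506 × 1.024166667 = CHF 1,095,770.26.
The quoted forward undervalues DKK, so borrow DKK, convert to CHF at spot, deposit the CHF at 2.90%, and buy DKK forward at 0.14468 to cover the loan.
The gap between the two covered legs is CHF 32,090.

CHF 32,090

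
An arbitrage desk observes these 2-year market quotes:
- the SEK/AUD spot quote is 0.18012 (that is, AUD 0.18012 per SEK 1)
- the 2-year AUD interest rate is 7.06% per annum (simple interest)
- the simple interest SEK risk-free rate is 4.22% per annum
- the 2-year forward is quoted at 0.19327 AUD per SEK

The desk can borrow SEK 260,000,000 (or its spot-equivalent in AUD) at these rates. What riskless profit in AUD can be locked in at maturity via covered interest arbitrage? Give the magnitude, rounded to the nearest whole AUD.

T = 2 years.
Keep in SEK, deliver into the forward: 260,000,000·1.084400·0.19327 = AUD 54,491,316.88.
Swap to AUD now, deposit: 260,000,000·0.18012·1.141200 = AUD 53,443,765.44.
The quoted forward overvalues SEK, so borrow AUD, buy SEK at spot, deposit the SEK at 4.22%, and sell the proceeds forward at 0.19327.
Profit = 54,491,316.88 − 53,443,765.44 = AUD 1,047,551.

AUD 1,047,551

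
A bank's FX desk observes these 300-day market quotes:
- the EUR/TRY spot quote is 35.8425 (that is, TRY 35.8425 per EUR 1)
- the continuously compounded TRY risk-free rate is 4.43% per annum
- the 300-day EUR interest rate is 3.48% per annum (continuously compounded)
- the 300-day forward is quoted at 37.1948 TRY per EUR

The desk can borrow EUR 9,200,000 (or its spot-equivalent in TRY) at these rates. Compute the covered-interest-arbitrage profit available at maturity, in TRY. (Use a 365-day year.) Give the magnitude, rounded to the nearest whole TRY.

T = 300/365 years.
Invest the EUR and cover forward: 9,200,000 × 1.0290157262 × 37.1948 = TRY 352,121,114.02.
Convert at spot and invest in TRY: 9,200,000 × 35.8425 × 1.03708195699 = TRY 341,978,812.40.
The quoted forward overvalues EUR, so borrow TRY, buy EUR at spot, deposit the EUR at 3.48%, and sell the proceeds forward at 37.1948.
Arbitrage profit = |352,121,114.02 − 341,978,812.40| = TRY 10,142,302.

TRY 10,142,302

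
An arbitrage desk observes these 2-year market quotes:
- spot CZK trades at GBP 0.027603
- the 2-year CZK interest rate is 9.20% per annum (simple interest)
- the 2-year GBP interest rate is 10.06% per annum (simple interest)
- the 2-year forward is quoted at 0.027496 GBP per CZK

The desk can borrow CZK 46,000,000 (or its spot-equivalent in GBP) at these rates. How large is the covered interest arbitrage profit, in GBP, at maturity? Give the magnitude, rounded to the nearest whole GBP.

GBP 27,667

T = 2 years.
Keep in CZK, deliver into the forward: 46,000,000·1.184000·0.027496 = GBP 1,497,542.14.
Swap to GBP now, deposit: 46,000,000·0.027603·1.201200 = GBP 1,525,209.29.
The quoted forward undervalues CZK, so borrow CZK, convert to GBP at spot, deposit the GBP at 10.06%, and buy CZK forward at 0.027496 to cover the loan.
The gap between the two covered legs is GBP 27,667.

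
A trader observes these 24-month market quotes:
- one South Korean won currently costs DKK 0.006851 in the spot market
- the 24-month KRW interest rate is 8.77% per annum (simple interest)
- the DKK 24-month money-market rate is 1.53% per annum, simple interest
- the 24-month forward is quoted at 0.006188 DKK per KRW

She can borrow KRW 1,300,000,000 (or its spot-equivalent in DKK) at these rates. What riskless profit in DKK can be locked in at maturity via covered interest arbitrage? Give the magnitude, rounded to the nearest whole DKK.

T = 2 years.
Keep in KRW, deliver into the forward: 1,300,000,000·1.175400·0.006188 = DKK 9,455,387.76.
Swap to DKK now, deposit: 1,300,000,000·0.006851·1.030600 = DKK 9,178,832.78.
The quoted forward overvalues KRW, so borrow DKK, buy KRW at spot, deposit the KRW at 8.77%, and sell the proceeds forward at 0.006188.
The gap between the two covered legs is DKK 276,555.

DKK 276,555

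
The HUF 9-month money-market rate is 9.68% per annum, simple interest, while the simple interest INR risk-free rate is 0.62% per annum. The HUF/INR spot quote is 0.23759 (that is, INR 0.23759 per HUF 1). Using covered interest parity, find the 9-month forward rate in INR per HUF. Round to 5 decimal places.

0.22254

T = 9/12 years.
INR accumulates by 1 + 0.0062×9/12 = 1.004650.
HUF growth factor: 1 + 0.0968×9/12 = 1.072600.
CIP: F = S · (grow INR)/(grow HUF) = 0.23759 × 1.004650/1.072600 = 0.2225385 INR per HUF.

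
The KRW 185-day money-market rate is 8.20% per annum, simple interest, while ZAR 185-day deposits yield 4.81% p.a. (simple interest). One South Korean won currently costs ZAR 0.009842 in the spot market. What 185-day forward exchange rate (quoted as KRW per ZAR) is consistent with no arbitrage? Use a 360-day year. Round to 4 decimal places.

103.3327

T = 185/360 years.
ZAR accumulates by 1 + 0.0481×185/360 = 1.024718056.
KRW growth factor: 1 + 0.0820×185/360 = 1.042138889.
Forward (ZAR per KRW) = 0.009842 × 1.024718056 / 1.042138889 = 0.00967747698.
Invert for KRW per ZAR: 1 / 0.00967747698 = 103.3327.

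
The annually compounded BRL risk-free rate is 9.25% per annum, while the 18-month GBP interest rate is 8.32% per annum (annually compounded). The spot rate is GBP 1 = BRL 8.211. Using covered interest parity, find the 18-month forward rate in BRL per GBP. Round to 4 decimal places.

8.3170

T = 18/12 years.
Growth of 1 BRL over T: (1 + 0.0925)^(18/12) = 1.1419108.
GBP growth factor: (1 + 0.0832)^(18/12) = 1.1273609.
CIP: F = S · (grow BRL)/(grow GBP) = 8.211 × 1.1419108/1.1273609 = 8.316972 BRL per GBP.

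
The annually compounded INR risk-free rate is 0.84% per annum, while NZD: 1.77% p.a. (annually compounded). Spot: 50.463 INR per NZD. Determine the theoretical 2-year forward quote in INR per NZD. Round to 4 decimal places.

T = 2 years.
INR accumulates by (1 + 0.0084)^2 = 1.01687056.
Growth of 1 NZD over T: (1 + 0.0177)^2 = 1.03571329.
So F = 50.463 × 1.01687056 / 1.03571329 = 49.544927 (INR/NZD).

49.5449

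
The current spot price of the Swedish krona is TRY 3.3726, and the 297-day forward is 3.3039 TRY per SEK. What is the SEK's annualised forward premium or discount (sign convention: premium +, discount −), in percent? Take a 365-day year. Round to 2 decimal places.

T = 297/365 years.
Period premium: (3.3039 − 3.3726)/3.3726 = -0.0203700.
Per annum: -0.0203700 / (297/365) = -0.025034 = -2.50%.

-2.50%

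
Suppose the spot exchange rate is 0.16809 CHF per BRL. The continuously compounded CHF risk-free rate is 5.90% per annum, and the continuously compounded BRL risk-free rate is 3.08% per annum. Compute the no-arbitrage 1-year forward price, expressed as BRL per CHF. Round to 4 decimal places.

5.7838

T = 1 year.
CHF accumulates by e^(0.0590×1) = 1.0607752.
Growth of 1 BRL over T: e^(0.0308×1) = 1.0312792.
So F = 0.16809 × 1.0607752 / 1.0312792 = 0.1728976 (CHF/BRL).
Quoted the other way: 1/0.1728976 = 5.7838 BRL per CHF.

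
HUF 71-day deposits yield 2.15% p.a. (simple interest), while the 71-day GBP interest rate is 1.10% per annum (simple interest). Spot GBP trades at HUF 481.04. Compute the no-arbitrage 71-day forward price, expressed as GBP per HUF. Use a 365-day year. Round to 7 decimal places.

T = 71/365 years.
HUF accumulates by 1 + 0.0215×71/365 = 1.0041822.
GBP accumulates by 1 + 0.0110×71/365 = 1.0021397.
Forward (HUF per GBP) = 481.04 × 1.0041822 / 1.0021397 = 482.0204.
Invert for GBP per HUF: 1 / 482.0204 = 0.0020746.

0.0020746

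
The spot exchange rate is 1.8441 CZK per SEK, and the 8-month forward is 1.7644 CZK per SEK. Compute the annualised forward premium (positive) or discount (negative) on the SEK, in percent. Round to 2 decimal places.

T = 8/12 years.
SEK trades forward at -4.32189% vs spot over the period.
×(1/T) gives -6.48% p.a.

-6.48%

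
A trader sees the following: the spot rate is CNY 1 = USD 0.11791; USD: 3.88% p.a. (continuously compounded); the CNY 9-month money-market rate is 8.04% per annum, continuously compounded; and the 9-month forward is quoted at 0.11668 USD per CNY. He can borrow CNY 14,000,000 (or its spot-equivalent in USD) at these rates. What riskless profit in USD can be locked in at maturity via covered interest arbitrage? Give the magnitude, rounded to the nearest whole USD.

T = 9/12 years.
Route A — deposit CNY, sell forward: 14,000,000 × 1.062155145 × 0.11668 = USD 1,735,051.67.
Route B — convert at spot, deposit USD: 14,000,000 × 0.11791 × 1.029527542 = USD 1,699,482.29.
The quoted forward overvalues CNY, so borrow USD, buy CNY at spot, deposit the CNY at 8.04%, and sell the proceeds forward at 0.11668.
The gap between the two covered legs is USD 35,569.

USD 35,569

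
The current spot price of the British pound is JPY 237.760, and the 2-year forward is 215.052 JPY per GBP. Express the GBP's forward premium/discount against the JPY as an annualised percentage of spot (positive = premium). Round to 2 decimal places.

T = 2 years.
(F − S)/S = (215.052 − 237.76)/237.76 = -0.0955081.
Per annum: -0.0955081 / 2 = -0.047754 = -4.78%.

-4.78%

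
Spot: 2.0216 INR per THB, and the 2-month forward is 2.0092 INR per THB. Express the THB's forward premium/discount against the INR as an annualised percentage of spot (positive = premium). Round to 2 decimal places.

-3.68%

T = 2/12 years.
(F − S)/S = (2.0092 − 2.0216)/2.0216 = -0.0061338.
Per annum: -0.0061338 / (2/12) = -0.036803 = -3.68%.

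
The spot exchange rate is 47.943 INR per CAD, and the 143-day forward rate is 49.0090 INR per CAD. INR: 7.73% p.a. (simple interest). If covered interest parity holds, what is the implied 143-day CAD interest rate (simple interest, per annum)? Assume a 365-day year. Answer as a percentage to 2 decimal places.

2.01%

T = 143/365 years.
CIP gives F = S · g_INR/g_CAD, so g_INR/g_CAD = 49.009/47.943 = 1.0222347.
The INR side grows by 1 + 0.0773×143/365 = 1.0302847.
So the CAD growth factor = 1.0078749.
r = (1.0078749 − 1)/(143/365) = 0.020100 → 2.01%.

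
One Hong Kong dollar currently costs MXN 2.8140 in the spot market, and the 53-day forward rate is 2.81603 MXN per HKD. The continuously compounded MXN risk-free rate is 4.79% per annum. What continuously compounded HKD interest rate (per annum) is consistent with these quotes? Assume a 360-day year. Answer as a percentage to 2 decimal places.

T = 53/360 years.
By CIP, F/S equals the MXN-to-HKD growth ratio: 2.81603/2.814 = 1.0007214.
MXN growth factor: e^(0.0479×53/360) = 1.0070769.
So the HKD growth factor = 1.0063509.
Take logs: ln 1.0063509 / (53/360) = 0.043002, so 4.30%.

4.30%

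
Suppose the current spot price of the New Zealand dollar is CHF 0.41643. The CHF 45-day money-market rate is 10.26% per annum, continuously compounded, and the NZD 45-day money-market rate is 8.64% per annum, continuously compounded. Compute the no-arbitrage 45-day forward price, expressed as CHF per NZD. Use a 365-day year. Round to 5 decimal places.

0.41726

T = 45/365 years.
CHF accumulates by e^(0.1026×45/365) = 1.0127297.
Growth of 1 NZD over T: e^(0.0864×45/365) = 1.010709.
CIP: F = S · (grow CHF)/(grow NZD) = 0.41643 × 1.0127297/1.010709 = 0.4172626 CHF per NZD.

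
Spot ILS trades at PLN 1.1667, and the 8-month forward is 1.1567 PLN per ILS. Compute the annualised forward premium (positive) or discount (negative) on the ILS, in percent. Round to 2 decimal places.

T = 8/12 years.
Period premium: (1.1567 − 1.1667)/1.1667 = -0.0085712.
×(1/T) gives -1.29% p.a.

-1.29%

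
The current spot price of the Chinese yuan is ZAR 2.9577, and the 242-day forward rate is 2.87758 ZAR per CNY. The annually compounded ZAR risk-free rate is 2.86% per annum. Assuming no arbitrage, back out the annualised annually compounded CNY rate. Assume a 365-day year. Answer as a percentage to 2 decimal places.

7.21%

T = 242/365 years.
F/S = 2.87758/2.9577 = 0.9729114 = (growth of ZAR) / (growth of CNY).
The ZAR side grows by (1 + 0.0286)^(242/365) = 1.018872.
Hence g_CNY = 1.0472403.
r = 1.0472403^(365/242) − 1 = 0.072100 → 7.21%.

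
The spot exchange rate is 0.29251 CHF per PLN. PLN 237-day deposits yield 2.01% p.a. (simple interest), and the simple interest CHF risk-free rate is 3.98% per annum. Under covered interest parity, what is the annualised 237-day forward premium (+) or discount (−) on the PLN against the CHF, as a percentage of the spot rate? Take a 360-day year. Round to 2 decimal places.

+1.94%

T = 237/360 years.
CIP forward (CHF per PLN) = 0.29251 × 1.0262017/1.0132325 = 0.29625408.
(F − S)/S ÷ T = (0.29625408 − 0.29251)/0.29251/(237/360) = 0.019443 → 1.94%.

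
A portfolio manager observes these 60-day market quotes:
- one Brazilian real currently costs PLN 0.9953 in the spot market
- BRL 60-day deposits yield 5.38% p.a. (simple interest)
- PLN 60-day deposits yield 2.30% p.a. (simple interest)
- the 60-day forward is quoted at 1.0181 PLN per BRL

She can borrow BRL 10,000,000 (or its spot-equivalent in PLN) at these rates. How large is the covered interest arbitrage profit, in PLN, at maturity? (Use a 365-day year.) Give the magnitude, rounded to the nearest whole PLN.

T = 60/365 years.
Invest the BRL and cover forward: 10,000,000 × 1.0088438356 × 1.0181 = PLN 10,271,039.09.
Convert at spot and invest in PLN: 10,000,000 × 0.9953 × 1.0037808219 = PLN 9,990,630.52.
The quoted forward overvalues BRL, so borrow PLN, buy BRL at spot, deposit the BRL at 5.38%, and sell the proceeds forward at 1.0181.
The gap between the two covered legs is PLN 280,409.

PLN 280,409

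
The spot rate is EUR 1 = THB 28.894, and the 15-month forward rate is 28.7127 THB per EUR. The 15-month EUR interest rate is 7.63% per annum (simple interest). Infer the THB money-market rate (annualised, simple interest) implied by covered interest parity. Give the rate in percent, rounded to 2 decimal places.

7.08%

T = 15/12 years.
By CIP, F/S equals the THB-to-EUR growth ratio: 28.7127/28.894 = 0.9937253.
The EUR side grows by 1 + 0.0763×15/12 = 1.095375.
Hence g_THB = 1.0885019.
r = (1.0885019 − 1)/(15/12) = 0.070802 → 7.08%.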